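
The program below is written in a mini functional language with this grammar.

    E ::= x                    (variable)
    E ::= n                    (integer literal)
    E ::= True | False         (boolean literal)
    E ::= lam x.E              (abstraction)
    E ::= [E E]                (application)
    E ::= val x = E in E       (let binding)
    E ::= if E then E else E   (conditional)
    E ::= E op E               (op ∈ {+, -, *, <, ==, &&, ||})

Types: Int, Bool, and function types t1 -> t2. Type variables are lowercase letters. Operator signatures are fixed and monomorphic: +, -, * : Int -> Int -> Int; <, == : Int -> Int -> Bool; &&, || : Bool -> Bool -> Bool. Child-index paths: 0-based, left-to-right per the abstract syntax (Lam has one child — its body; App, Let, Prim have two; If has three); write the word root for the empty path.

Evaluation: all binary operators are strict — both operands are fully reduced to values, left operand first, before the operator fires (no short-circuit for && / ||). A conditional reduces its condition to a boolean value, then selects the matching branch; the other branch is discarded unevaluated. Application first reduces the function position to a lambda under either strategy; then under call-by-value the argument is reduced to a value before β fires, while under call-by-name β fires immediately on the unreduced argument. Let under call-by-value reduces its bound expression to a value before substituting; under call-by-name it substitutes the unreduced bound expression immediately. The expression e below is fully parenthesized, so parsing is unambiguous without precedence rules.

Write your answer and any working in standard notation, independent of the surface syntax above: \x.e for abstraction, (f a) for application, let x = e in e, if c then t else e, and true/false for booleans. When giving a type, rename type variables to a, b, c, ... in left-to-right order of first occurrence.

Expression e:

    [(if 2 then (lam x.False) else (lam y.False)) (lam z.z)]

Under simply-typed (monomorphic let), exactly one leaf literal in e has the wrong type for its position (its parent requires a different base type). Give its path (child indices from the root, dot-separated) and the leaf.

Answer: 0.0 : 2

Working:
  unify Int ~ Bool
  FAIL: mismatch Int ~ Bool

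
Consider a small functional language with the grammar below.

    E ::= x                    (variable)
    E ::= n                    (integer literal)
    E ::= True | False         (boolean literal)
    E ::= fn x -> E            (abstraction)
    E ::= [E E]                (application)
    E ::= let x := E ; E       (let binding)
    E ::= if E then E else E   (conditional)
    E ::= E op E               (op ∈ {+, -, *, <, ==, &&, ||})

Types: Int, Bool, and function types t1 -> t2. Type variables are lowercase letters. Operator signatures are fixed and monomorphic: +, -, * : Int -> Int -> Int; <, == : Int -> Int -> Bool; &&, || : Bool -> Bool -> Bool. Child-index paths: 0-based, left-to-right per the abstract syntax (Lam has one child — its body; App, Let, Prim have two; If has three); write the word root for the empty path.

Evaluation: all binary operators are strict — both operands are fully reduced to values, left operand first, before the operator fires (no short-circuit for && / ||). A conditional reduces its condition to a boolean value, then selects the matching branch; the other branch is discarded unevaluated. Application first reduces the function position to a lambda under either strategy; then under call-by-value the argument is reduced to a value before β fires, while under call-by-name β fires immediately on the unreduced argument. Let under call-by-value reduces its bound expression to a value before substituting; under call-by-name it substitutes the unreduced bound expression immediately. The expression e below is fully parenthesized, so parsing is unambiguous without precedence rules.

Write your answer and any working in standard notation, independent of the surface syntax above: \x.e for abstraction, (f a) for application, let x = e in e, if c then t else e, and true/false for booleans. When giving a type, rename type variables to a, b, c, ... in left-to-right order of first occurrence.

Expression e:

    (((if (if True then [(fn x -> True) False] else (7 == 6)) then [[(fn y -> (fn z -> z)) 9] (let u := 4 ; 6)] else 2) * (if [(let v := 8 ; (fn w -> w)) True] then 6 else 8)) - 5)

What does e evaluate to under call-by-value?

Answer: 31

Working:
step 0: (((if (if true then ((\x.true) false) else (7 == 6)) then (((\y.(\z.z)) 9) (let u = 4 in 6)) else 2) * (if ((let v = 8 in (\w.w)) true) then 6 else 8)) - 5)
step 1: [if@0.0.0] (((if ((\x.true) false) then (((\y.(\z.z)) 9) (let u = 4 in 6)) else 2) * (if ((let v = 8 in (\w.w)) true) then 6 else 8)) - 5)
step 2: [beta@0.0.0] (((if true then (((\y.(\z.z)) 9) (let u = 4 in 6)) else 2) * (if ((let v = 8 in (\w.w)) true) then 6 else 8)) - 5)
step 3: [if@0.0] (((((\y.(\z.z)) 9) (let u = 4 in 6)) * (if ((let v = 8 in (\w.w)) true) then 6 else 8)) - 5)
step 4: [beta@0.0.0] ((((\z.z) (let u = 4 in 6)) * (if ((let v = 8 in (\w.w)) true) then 6 else 8)) - 5)
step 5: [let@0.0.1] ((((\z.z) 6) * (if ((let v = 8 in (\w.w)) true) then 6 else 8)) - 5)
step 6: [beta@0.0] ((6 * (if ((let v = 8 in (\w.w)) true) then 6 else 8)) - 5)
step 7: [let@0.1.0.0] ((6 * (if ((\w.w) true) then 6 else 8)) - 5)
step 8: [beta@0.1.0] ((6 * (if true then 6 else 8)) - 5)
step 9: [if@0.1] ((6 * 6) - 5)
step 10: [delta@0] (36 - 5)
step 11: [delta@root] 31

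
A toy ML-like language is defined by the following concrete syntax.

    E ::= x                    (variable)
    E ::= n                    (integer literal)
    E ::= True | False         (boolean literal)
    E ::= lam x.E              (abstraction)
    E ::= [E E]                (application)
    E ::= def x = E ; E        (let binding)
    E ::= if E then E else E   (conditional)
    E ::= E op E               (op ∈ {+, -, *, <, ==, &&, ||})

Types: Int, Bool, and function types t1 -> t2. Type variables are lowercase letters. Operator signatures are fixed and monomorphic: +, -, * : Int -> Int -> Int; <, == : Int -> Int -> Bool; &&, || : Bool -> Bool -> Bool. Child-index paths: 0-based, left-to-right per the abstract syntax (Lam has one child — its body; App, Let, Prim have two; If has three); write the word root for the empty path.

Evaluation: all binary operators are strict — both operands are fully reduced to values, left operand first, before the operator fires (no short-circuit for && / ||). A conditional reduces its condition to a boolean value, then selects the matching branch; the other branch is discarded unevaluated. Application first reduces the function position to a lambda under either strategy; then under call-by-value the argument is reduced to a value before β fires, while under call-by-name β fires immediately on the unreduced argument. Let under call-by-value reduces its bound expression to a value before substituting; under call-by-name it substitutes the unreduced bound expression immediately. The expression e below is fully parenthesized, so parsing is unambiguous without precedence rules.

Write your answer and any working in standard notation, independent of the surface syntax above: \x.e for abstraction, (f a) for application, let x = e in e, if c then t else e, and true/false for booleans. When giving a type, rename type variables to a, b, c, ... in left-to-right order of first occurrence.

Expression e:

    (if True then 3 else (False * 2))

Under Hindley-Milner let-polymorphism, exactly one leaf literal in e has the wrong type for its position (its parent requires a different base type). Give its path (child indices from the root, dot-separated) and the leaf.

Working:
  unify Bool ~ Bool
  unify Bool ~ Int
  FAIL: mismatch Bool ~ Int

Answer: 2.0 : false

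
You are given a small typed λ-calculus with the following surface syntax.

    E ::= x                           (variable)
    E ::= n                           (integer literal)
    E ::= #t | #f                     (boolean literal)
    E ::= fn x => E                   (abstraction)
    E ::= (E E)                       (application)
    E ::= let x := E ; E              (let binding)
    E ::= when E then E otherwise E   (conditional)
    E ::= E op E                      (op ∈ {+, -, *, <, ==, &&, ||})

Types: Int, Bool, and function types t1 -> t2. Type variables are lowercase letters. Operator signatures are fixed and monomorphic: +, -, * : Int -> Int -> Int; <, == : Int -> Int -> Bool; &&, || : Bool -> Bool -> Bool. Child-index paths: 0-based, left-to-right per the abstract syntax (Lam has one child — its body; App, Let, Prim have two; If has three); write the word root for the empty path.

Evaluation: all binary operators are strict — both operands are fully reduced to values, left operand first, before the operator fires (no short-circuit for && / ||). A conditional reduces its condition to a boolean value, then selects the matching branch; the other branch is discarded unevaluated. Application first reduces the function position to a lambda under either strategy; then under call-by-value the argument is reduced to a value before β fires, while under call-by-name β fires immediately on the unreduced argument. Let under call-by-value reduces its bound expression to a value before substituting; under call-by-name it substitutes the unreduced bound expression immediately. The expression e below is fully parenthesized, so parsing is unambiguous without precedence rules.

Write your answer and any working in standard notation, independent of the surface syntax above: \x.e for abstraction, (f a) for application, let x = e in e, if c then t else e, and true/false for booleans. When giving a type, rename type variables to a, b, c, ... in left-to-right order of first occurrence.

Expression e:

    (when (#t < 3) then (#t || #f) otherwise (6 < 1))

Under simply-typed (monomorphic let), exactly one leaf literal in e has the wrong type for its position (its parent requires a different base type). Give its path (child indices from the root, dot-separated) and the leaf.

Working:
  unify Bool ~ Int
  FAIL: mismatch Bool ~ Int

Answer: 0.0 : true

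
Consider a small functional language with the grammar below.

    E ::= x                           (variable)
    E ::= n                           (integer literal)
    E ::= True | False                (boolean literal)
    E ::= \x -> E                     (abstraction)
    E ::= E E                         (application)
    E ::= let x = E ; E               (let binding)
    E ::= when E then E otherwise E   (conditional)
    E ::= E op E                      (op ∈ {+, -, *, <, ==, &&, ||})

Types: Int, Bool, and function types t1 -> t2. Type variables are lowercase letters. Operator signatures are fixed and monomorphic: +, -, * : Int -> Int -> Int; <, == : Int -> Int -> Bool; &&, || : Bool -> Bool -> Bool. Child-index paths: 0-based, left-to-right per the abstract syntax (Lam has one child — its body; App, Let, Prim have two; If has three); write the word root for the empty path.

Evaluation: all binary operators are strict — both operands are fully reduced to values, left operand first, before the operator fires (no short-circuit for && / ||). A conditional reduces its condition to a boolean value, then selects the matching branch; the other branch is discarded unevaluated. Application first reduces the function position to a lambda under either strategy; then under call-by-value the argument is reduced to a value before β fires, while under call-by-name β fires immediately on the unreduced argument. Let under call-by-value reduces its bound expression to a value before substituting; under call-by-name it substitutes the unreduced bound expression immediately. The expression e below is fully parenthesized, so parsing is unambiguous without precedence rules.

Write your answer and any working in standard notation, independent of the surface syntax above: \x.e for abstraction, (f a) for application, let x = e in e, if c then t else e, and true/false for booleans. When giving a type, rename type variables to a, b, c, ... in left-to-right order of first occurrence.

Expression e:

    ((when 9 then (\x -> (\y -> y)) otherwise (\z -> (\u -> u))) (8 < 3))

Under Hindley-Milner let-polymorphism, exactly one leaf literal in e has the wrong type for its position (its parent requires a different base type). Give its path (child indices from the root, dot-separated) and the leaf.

Derivation:
  unify Int ~ Bool
  FAIL: mismatch Int ~ Bool

Answer: 0.0 : 9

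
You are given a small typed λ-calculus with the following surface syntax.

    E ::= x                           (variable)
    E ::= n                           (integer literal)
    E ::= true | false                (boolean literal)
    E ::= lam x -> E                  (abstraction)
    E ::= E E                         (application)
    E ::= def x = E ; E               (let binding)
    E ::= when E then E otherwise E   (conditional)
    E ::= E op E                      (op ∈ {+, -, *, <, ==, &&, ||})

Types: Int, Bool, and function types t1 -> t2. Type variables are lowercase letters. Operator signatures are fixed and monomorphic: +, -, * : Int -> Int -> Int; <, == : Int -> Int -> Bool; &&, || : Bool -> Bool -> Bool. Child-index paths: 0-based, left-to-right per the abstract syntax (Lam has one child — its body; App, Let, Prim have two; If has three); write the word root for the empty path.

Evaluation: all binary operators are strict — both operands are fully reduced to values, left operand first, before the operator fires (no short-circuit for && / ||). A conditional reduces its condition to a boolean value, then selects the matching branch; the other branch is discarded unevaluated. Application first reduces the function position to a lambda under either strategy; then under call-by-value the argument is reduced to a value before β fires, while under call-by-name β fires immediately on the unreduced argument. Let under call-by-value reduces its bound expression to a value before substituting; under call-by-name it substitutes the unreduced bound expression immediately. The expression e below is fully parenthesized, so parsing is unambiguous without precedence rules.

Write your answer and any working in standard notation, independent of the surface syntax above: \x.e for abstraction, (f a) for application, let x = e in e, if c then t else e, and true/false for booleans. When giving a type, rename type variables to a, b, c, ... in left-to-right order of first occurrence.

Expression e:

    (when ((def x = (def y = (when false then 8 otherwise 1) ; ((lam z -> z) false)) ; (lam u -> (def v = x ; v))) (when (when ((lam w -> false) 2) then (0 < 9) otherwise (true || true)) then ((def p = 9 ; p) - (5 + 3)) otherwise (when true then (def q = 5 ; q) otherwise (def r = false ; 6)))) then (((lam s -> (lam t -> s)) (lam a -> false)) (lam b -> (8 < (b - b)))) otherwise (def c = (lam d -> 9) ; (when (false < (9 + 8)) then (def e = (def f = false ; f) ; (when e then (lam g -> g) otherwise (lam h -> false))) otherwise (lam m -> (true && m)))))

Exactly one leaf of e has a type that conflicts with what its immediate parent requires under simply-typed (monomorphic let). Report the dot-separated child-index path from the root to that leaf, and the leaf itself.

Derivation:
  unify Bool ~ Bool
  unify Int ~ Int
let y : Int
z : a
\z._ : a -> a
  unify a -> a ~ Bool -> b
  unify a ~ Bool
  unify Bool ~ b
_ _ : Bool
let x : Bool
x : Bool
let v : Bool
v : Bool
\u._ : c -> Bool
\w._ : d -> Bool
  unify d -> Bool ~ Int -> e
  unify d ~ Int
  unify Bool ~ e
_ _ : Bool
  unify Bool ~ Bool
  unify Int ~ Int
  unify Int ~ Int
  unify Bool ~ Bool
  unify Bool ~ Bool
  unify Bool ~ Bool
  unify Bool ~ Bool
let p : Int
p : Int
  unify Int ~ Int
  unify Int ~ Int
  unify Int ~ Int
  unify Int ~ Int
  unify Bool ~ Bool
let q : Int
q : Int
let r : Bool
  unify Int ~ Int
  unify Int ~ Int
  unify c -> Bool ~ Int -> f
  unify c ~ Int
  unify Bool ~ f
_ _ : Bool
  unify Bool ~ Bool
s : g
\t._ : h -> g
\s._ : g -> h -> g
\a._ : i -> Bool
  unify g -> h -> g ~ (i -> Bool) -> j
  unify g ~ i -> Bool
  unify h -> i -> Bool ~ j
_ _ : h -> i -> Bool
  unify Int ~ Int
b : k
  unify k ~ Int
b : Int
  unify Int ~ Int
  unify Int ~ Int
\b._ : Int -> Bool
  unify h -> i -> Bool ~ (Int -> Bool) -> l
  unify h ~ Int -> Bool
  unify i -> Bool ~ l
_ _ : i -> Bool
\d._ : m -> Int
let c : m -> Int
  unify Bool ~ Int
  FAIL: mismatch Bool ~ Int

Answer: 2.1.0.0 : false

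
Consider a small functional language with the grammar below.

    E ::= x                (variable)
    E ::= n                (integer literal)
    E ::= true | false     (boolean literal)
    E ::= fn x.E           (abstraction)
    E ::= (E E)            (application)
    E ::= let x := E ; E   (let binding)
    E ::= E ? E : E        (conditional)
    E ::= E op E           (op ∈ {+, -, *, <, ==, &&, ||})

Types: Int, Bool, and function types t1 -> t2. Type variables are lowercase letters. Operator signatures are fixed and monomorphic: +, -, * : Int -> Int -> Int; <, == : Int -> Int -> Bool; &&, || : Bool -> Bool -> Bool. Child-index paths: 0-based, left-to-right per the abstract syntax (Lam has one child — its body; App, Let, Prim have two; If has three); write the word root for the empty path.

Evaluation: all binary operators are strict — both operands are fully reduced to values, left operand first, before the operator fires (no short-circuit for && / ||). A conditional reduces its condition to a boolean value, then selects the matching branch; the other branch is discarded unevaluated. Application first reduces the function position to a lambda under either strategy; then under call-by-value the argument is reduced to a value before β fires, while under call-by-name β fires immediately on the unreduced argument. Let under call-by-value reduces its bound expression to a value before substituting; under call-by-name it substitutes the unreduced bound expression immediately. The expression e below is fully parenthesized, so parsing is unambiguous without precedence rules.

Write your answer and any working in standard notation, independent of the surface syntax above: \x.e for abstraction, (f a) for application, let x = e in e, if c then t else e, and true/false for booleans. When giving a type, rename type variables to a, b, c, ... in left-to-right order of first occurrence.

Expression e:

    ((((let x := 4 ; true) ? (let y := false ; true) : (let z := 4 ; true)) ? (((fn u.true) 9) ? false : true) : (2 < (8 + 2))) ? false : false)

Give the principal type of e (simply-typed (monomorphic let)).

Answer: Bool

Trace:
let x : Int
  unify Bool ~ Bool
let y : Bool
let z : Int
  unify Bool ~ Bool
  unify Bool ~ Bool
\u._ : a -> Bool
  unify a -> Bool ~ Int -> b
  unify a ~ Int
  unify Bool ~ b
_ _ : Bool
  unify Bool ~ Bool
  unify Bool ~ Bool
  unify Int ~ Int
  unify Int ~ Int
  unify Int ~ Int
  unify Int ~ Int
  unify Bool ~ Bool
  unify Bool ~ Bool
  unify Bool ~ Bool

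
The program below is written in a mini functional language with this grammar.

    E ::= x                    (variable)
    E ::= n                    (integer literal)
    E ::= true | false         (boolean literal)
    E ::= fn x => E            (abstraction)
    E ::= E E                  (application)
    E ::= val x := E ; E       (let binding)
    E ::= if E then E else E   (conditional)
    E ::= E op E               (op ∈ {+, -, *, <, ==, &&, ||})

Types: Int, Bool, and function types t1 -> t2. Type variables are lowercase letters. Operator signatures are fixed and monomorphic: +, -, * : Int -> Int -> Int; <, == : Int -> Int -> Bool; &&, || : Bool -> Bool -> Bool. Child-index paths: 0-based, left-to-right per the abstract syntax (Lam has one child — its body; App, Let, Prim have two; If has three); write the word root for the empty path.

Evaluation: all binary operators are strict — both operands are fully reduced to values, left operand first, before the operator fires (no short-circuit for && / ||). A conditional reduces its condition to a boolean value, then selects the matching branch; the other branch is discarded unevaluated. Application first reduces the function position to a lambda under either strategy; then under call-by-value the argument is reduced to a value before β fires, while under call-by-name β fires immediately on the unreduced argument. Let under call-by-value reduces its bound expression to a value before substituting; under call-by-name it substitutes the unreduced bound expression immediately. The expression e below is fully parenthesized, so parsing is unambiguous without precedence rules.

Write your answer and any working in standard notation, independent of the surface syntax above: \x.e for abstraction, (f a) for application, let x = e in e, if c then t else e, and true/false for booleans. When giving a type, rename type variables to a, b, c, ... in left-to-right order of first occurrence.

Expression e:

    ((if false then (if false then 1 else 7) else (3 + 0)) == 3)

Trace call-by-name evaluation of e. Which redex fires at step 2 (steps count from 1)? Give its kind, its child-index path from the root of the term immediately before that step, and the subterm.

Derivation:
step 0: ((if false then (if false then 1 else 7) else (3 + 0)) == 3)
step 1: [if@0] ((3 + 0) == 3)
step 2: [delta@0] (3 == 3)

Answer: delta at 0 : (3 + 0)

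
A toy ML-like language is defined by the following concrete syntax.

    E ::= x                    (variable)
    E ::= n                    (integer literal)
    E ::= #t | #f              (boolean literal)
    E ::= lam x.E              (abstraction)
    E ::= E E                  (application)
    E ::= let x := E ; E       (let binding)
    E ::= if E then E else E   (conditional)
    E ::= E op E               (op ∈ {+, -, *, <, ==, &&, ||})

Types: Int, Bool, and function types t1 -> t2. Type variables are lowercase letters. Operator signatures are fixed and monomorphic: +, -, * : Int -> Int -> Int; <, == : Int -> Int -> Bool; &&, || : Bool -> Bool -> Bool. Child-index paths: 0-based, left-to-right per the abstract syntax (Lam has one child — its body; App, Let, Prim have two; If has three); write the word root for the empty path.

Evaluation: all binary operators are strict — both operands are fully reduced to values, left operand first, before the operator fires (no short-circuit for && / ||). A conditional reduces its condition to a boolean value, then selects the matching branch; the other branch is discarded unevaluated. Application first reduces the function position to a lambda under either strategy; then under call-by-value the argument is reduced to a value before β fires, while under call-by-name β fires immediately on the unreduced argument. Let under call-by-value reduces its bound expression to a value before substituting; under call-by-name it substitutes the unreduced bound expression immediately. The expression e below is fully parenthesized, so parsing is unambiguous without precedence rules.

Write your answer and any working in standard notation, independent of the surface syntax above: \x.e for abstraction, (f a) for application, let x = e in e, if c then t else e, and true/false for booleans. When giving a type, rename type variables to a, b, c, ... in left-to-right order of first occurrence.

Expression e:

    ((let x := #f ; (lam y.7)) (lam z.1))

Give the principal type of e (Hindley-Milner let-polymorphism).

Derivation:
let x : Bool
\y._ : a -> Int
\z._ : b -> Int
  unify a -> Int ~ (b -> Int) -> c
  unify a ~ b -> Int
  unify Int ~ c
_ _ : Int

Answer: Int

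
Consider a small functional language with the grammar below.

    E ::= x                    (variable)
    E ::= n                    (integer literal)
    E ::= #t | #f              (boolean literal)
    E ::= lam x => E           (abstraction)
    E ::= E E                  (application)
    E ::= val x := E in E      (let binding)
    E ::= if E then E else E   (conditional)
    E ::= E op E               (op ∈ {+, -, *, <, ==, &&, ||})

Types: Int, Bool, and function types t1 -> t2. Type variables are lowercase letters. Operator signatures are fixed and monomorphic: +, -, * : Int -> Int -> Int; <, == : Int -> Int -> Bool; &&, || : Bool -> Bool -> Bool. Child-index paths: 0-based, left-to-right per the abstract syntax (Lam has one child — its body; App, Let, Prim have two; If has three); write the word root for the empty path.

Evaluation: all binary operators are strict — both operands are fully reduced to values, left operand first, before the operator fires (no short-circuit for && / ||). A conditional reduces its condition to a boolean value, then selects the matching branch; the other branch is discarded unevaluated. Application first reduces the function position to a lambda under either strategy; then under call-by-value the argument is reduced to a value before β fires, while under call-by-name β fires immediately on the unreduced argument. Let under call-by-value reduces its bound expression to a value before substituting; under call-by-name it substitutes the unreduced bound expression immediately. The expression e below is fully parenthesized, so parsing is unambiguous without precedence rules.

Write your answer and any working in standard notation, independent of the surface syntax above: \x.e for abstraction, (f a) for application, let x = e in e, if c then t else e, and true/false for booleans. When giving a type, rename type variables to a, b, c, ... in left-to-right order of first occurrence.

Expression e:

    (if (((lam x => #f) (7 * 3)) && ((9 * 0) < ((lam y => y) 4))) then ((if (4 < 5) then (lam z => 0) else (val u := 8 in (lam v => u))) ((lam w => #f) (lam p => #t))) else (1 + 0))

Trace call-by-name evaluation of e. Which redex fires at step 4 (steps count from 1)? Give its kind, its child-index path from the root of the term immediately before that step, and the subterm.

Answer: delta at 0.1 : (0 < 4)

Derivation:
step 0: (if (((\x.false) (7 * 3)) && ((9 * 0) < ((\y.y) 4))) then ((if (4 < 5) then (\z.0) else (let u = 8 in (\v.u))) ((\w.false) (\p.true))) else (1 + 0))
step 1: [beta@0.0] (if (false && ((9 * 0) < ((\y.y) 4))) then ((if (4 < 5) then (\z.0) else (let u = 8 in (\v.u))) ((\w.false) (\p.true))) else (1 + 0))
step 2: [delta@0.1.0] (if (false && (0 < ((\y.y) 4))) then ((if (4 < 5) then (\z.0) else (let u = 8 in (\v.u))) ((\w.false) (\p.true))) else (1 + 0))
step 3: [beta@0.1.1] (if (false && (0 < 4)) then ((if (4 < 5) then (\z.0) else (let u = 8 in (\v.u))) ((\w.false) (\p.true))) else (1 + 0))
step 4: [delta@0.1] (if (false && true) then ((if (4 < 5) then (\z.0) else (let u = 8 in (\v.u))) ((\w.false) (\p.true))) else (1 + 0))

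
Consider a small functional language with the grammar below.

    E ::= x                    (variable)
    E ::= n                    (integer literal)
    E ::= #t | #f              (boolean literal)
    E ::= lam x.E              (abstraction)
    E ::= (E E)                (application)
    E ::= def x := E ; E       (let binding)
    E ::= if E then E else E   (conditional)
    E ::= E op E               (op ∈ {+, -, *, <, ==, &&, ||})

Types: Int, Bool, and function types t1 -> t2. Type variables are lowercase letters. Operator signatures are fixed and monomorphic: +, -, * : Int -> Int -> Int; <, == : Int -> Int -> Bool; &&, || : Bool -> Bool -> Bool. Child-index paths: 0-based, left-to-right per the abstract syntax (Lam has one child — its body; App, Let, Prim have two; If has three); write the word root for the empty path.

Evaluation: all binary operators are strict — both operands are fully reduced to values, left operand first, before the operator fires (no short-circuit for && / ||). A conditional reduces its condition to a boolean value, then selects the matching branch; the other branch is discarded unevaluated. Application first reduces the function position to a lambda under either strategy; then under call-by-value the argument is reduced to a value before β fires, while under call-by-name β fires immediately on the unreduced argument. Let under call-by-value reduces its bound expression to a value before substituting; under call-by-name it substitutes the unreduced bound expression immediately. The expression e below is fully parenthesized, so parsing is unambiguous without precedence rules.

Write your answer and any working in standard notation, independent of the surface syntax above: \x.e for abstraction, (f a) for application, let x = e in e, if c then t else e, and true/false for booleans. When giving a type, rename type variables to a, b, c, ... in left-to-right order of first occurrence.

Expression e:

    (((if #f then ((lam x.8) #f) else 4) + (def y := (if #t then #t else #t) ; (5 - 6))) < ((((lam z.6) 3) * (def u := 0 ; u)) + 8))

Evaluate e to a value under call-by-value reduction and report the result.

Derivation:
step 0: (((if false then ((\x.8) false) else 4) + (let y = (if true then true else true) in (5 - 6))) < ((((\z.6) 3) * (let u = 0 in u)) + 8))
step 1: [if@0.0] ((4 + (let y = (if true then true else true) in (5 - 6))) < ((((\z.6) 3) * (let u = 0 in u)) + 8))
step 2: [if@0.1.0] ((4 + (let y = true in (5 - 6))) < ((((\z.6) 3) * (let u = 0 in u)) + 8))
step 3: [let@0.1] ((4 + (5 - 6)) < ((((\z.6) 3) * (let u = 0 in u)) + 8))
step 4: [delta@0.1] ((4 + -1) < ((((\z.6) 3) * (let u = 0 in u)) + 8))
step 5: [delta@0] (3 < ((((\z.6) 3) * (let u = 0 in u)) + 8))
step 6: [beta@1.0.0] (3 < ((6 * (let u = 0 in u)) + 8))
step 7: [let@1.0.1] (3 < ((6 * 0) + 8))
step 8: [delta@1.0] (3 < (0 + 8))
step 9: [delta@1] (3 < 8)
step 10: [delta@root] true

Answer: true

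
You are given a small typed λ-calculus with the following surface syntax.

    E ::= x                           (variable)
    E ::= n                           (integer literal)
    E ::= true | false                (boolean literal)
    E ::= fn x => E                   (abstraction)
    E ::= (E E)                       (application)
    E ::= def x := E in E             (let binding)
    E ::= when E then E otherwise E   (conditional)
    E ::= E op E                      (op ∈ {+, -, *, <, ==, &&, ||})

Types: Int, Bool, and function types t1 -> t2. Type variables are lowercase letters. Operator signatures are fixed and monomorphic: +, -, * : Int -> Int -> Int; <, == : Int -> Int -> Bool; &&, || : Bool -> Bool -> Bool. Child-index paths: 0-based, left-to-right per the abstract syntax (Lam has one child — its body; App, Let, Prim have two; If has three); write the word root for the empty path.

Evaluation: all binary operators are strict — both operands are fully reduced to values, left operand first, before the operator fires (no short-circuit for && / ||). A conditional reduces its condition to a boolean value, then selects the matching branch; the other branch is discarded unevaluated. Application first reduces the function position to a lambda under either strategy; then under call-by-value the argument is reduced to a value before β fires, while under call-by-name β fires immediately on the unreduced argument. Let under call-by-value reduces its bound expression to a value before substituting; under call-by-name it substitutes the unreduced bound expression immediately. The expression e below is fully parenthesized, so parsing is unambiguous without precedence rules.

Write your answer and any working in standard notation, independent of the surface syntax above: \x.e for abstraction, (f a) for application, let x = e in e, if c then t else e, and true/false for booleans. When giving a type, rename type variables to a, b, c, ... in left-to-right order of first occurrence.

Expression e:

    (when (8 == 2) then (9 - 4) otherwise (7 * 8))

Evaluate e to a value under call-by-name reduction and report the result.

Answer: 56

Working:
step 0: (if (8 == 2) then (9 - 4) else (7 * 8))
step 1: [delta@0] (if false then (9 - 4) else (7 * 8))
step 2: [if@root] (7 * 8)
step 3: [delta@root] 56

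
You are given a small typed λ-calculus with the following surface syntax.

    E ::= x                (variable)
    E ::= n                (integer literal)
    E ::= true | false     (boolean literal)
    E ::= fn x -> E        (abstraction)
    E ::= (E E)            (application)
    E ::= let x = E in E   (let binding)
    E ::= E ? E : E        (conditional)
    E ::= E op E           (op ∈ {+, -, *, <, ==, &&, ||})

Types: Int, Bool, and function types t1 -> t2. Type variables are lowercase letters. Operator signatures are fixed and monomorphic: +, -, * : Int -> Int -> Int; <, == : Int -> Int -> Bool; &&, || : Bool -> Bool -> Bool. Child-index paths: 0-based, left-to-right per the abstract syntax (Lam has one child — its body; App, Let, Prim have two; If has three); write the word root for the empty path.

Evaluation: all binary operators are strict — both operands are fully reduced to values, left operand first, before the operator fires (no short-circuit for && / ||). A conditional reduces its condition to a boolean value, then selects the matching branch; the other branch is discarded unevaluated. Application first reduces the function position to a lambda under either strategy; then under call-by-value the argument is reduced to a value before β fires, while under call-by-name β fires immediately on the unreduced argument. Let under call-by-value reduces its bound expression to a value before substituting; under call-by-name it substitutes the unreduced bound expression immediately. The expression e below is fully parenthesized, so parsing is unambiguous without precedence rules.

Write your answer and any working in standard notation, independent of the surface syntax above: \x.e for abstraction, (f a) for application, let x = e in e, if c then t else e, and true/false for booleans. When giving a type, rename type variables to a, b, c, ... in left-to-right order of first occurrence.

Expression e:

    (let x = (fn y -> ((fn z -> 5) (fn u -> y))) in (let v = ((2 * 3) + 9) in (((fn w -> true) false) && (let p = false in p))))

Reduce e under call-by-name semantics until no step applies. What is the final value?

Derivation:
step 0: (let x = (\y.((\z.5) (\u.y))) in (let v = ((2 * 3) + 9) in (((\w.true) false) && (let p = false in p))))
step 1: [let@root] (let v = ((2 * 3) + 9) in (((\w.true) false) && (let p = false in p)))
step 2: [let@root] (((\w.true) false) && (let p = false in p))
step 3: [beta@0] (true && (let p = false in p))
step 4: [let@1] (true && false)
step 5: [delta@root] false

Answer: false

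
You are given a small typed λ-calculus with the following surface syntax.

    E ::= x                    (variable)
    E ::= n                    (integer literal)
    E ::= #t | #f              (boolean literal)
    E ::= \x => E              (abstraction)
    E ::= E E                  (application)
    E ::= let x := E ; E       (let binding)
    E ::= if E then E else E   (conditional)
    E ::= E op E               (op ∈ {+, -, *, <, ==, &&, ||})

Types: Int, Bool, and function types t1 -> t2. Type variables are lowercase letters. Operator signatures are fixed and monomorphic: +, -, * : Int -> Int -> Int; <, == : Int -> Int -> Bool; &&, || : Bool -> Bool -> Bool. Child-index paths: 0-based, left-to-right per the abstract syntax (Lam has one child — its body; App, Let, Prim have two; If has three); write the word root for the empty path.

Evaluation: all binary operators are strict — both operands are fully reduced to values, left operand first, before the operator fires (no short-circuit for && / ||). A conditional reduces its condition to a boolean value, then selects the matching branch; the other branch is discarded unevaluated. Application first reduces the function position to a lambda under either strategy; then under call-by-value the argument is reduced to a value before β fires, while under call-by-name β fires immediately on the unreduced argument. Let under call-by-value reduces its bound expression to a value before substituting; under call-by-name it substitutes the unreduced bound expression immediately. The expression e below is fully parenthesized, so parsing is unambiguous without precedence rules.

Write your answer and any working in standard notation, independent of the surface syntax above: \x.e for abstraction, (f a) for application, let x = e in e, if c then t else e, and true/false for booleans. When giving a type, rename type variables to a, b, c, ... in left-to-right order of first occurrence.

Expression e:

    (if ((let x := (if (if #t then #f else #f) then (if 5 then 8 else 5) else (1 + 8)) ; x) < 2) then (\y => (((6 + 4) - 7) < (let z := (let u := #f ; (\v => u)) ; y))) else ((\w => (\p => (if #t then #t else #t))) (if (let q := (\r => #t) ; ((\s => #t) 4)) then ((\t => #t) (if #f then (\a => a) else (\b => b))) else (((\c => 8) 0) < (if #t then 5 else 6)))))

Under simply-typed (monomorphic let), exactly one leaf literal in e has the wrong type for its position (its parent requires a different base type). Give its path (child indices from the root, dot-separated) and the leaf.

Answer: 0.0.0.1.0 : 5

Trace:
  unify Bool ~ Bool
  unify Bool ~ Bool
  unify Bool ~ Bool
  unify Int ~ Bool
  FAIL: mismatch Int ~ Bool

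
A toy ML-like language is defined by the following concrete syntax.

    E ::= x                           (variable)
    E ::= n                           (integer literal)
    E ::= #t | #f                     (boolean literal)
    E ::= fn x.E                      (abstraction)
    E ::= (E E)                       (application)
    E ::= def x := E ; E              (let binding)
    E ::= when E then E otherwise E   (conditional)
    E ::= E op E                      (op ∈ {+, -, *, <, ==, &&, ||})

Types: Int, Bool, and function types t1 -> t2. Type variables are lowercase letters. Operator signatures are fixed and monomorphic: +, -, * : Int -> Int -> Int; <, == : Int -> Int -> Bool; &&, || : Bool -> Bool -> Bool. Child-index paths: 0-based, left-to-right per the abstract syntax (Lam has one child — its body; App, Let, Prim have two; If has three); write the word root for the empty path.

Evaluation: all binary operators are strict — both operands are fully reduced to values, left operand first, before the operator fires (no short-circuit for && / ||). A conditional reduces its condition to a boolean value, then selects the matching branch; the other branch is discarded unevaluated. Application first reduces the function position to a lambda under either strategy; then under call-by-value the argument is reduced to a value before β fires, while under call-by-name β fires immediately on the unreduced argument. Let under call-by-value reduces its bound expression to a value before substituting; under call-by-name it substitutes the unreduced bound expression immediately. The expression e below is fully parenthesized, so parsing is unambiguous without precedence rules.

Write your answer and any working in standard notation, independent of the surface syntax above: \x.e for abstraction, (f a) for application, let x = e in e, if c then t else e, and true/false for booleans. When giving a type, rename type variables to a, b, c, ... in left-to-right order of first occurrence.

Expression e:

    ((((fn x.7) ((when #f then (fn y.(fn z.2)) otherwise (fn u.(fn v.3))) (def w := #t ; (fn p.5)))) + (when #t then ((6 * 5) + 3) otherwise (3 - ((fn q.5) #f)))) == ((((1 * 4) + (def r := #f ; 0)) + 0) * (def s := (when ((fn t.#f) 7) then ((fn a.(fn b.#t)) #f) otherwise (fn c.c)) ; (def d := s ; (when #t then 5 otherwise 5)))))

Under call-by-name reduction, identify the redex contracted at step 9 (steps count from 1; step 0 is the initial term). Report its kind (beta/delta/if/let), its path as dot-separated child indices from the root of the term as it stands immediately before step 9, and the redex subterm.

Answer: delta at 1.0 : (4 + 0)

Working:
step 0: ((((\x.7) ((if false then (\y.(\z.2)) else (\u.(\v.3))) (let w = true in (\p.5)))) + (if true then ((6 * 5) + 3) else (3 - ((\q.5) false)))) == ((((1 * 4) + (let r = false in 0)) + 0) * (let s = (if ((\t.false) 7) then ((\a.(\b.true)) false) else (\c.c)) in (let d = s in (if true then 5 else 5)))))
step 1: [beta@0.0] ((7 + (if true then ((6 * 5) + 3) else (3 - ((\q.5) false)))) == ((((1 * 4) + (let r = false in 0)) + 0) * (let s = (if ((\t.false) 7) then ((\a.(\b.true)) false) else (\c.c)) in (let d = s in (if true then 5 else 5)))))
step 2: [if@0.1] ((7 + ((6 * 5) + 3)) == ((((1 * 4) + (let r = false in 0)) + 0) * (let s = (if ((\t.false) 7) then ((\a.(\b.true)) false) else (\c.c)) in (let d = s in (if true then 5 else 5)))))
step 3: [delta@0.1.0] ((7 + (30 + 3)) == ((((1 * 4) + (let r = false in 0)) + 0) * (let s = (if ((\t.false) 7) then ((\a.(\b.true)) false) else (\c.c)) in (let d = s in (if true then 5 else 5)))))
step 4: [delta@0.1] ((7 + 33) == ((((1 * 4) + (let r = false in 0)) + 0) * (let s = (if ((\t.false) 7) then ((\a.(\b.true)) false) else (\c.c)) in (let d = s in (if true then 5 else 5)))))
step 5: [delta@0] (40 == ((((1 * 4) + (let r = false in 0)) + 0) * (let s = (if ((\t.false) 7) then ((\a.(\b.true)) false) else (\c.c)) in (let d = s in (if true then 5 else 5)))))
step 6: [delta@1.0.0.0] (40 == (((4 + (let r = false in 0)) + 0) * (let s = (if ((\t.false) 7) then ((\a.(\b.true)) false) else (\c.c)) in (let d = s in (if true then 5 else 5)))))
step 7: [let@1.0.0.1] (40 == (((4 + 0) + 0) * (let s = (if ((\t.false) 7) then ((\a.(\b.true)) false) else (\c.c)) in (let d = s in (if true then 5 else 5)))))
step 8: [delta@1.0.0] (40 == ((4 + 0) * (let s = (if ((\t.false) 7) then ((\a.(\b.true)) false) else (\c.c)) in (let d = s in (if true then 5 else 5)))))
step 9: [delta@1.0] (40 == (4 * (let s = (if ((\t.false) 7) then ((\a.(\b.true)) false) else (\c.c)) in (let d = s in (if true then 5 else 5)))))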